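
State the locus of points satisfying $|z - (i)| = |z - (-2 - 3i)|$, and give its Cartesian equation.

|z - z1| = |z - z2| means z is equidistant from z1 and z2,
i.e. the perpendicular bisector of the segment from (0, 1) to (-2, -3) (midpoint (-1, -1)).
With z = x + yi, square both sides:
(x - 0)^2 + (y - 1)^2 = (x - (-2))^2 + (y - (-3))^2
The x^2 and y^2 terms cancel: -4x + (-8)y = 13 - 1 = 12
Simplify: x + 2y = -3
Locus: Perpendicular bisector of the segment from (0, 1) to (-2, -3): the line x + 2y = -3


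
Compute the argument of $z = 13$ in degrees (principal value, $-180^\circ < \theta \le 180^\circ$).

b = 0 and a > 0, so z lies on the positive real axis: θ = 0°


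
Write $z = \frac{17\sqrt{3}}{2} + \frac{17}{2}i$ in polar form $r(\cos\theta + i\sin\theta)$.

r = |z| = sqrt(a^2 + b^2) = sqrt((17*sqrt(3)/2)^2 + (17/2)^2) = sqrt(867/4 + 289/4) = sqrt(289) = 17
θ = arctan(b/a) = arctan(8.5/14.7224) (quadrant-adjusted) = 30°
z = 17(cos 30° + i sin 30°)


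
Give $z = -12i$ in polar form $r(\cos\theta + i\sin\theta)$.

r = |z| = sqrt(a^2 + b^2) = sqrt((0)^2 + (-12)^2) = sqrt(0 + 144) = sqrt(144) = 12
a = 0 and b < 0, so z lies on the negative imaginary axis: θ = 270°
z = 12(cos 270° + i sin 270°)


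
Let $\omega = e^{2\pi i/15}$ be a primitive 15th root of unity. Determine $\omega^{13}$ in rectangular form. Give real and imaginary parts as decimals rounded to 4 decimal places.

ω^13 = e^(2πi·13/15) = e^(i·26π/15)
= cos(26π/15) + i sin(26π/15)
= 0.6691 - 0.7431i


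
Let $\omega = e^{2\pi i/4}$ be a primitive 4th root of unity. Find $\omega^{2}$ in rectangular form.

ω^2 = e^(2πi·2/4) = e^(i·1π)
= cos(1π) + i sin(1π)
= -1


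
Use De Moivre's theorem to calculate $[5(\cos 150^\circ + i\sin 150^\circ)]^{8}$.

By De Moivre: z^n = r^n(cos(nθ) + i sin(nθ))
= 5^8(cos(8*150°) + i sin(8*150°))
= 390625(cos 120° + i sin 120°)
= -390625/2 + (390625*sqrt(3)/2)i


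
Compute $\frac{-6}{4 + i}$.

Multiply numerator and denominator by conjugate (4 - i):
= (-6)(4 - i) / (4^2 + 1^2)
= (-24 + 6i) / 17
= -24/17 + (6/17)i


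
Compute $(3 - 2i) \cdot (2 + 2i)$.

(a1*a2 - b1*b2) + (a1*b2 + b1*a2)i
= (6 - (-4)) + (6 + (-4))i
= 10 + 2i


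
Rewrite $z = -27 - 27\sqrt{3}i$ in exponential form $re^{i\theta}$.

r = |z| = sqrt((-27)^2 + (-27*sqrt(3))^2) = sqrt(729 + 2187) = sqrt(2916) = 54
θ = arctan(b/a) = arctan(-46.7654/-27) (quadrant-adjusted) = 240° = 4π/3
z = 54e^(i*4π/3)


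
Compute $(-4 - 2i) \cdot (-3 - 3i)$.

(a1*a2 - b1*b2) + (a1*b2 + b1*a2)i
= (12 - 6) + (12 + 6)i
= 6 + 18i


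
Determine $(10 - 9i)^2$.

(a + bi)^2 = a^2 - b^2 + 2abi
= 10^2 - (-9)^2 + 2*10*(-9)i
= 19 - 180i


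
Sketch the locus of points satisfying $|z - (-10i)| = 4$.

|z - z0| = r describes a circle centered at z0 with radius r
Here z0 = -10i and r = 4
Locus: Circle centered at (0, -10) with radius 4


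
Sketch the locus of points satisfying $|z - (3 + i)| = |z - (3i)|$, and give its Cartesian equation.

|z - z1| = |z - z2| means z is equidistant from z1 and z2,
i.e. the perpendicular bisector of the segment from (3, 1) to (0, 3) (midpoint (3/2, 2)).
With z = x + yi, square both sides:
(x - 3)^2 + (y - 1)^2 = (x - 0)^2 + (y - 3)^2
The x^2 and y^2 terms cancel: -6x + 4y = 9 - 10 = -1
Simplify: 6x - 4y = 1
Locus: Perpendicular bisector of the segment from (3, 1) to (0, 3): the line 6x - 4y = 1


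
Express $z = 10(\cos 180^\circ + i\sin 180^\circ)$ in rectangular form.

a = r cos θ = 10 * -1 = -10
b = r sin θ = 10 * 0 = 0
z = -10


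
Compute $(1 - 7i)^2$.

(a + bi)^2 = a^2 - b^2 + 2abi
= 1^2 - (-7)^2 + 2*1*(-7)i
= -48 - 14i


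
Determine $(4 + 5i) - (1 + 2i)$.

(4 - 1) + (5 - 2)i = 3 + 3i


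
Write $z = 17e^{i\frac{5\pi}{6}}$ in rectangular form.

a = r cos θ = 17 * -sqrt(3)/2 = -17*sqrt(3)/2
b = r sin θ = 17 * 1/2 = 17/2
z = -17*sqrt(3)/2 + (17/2)i


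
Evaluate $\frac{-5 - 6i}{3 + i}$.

Multiply numerator and denominator by conjugate (3 - i):
= (-5 - 6i)(3 - i) / (3^2 + 1^2)
= (-21 - 13i) / 10
= -21/10 - (13/10)i


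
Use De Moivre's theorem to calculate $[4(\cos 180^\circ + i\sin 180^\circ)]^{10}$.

By De Moivre: z^n = r^n(cos(nθ) + i sin(nθ))
= 4^10(cos(10*180°) + i sin(10*180°))
= 1048576(cos 0° + i sin 0°)
= 1048576


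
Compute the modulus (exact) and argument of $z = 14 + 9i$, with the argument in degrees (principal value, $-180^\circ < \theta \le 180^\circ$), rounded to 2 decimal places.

|z| = sqrt(14^2 + 9^2) = sqrt(277)
arg(z) = arctan(b/a) = arctan(9/14) (quadrant-adjusted) = 32.74°


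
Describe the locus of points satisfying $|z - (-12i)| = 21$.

|z - z0| = r describes a circle centered at z0 with radius r
Here z0 = -12i and r = 21
Locus: Circle centered at (0, -12) with radius 21


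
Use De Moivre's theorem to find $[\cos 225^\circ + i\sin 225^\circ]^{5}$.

By De Moivre: z^n = r^n(cos(nθ) + i sin(nθ))
= 1^5(cos(5*225°) + i sin(5*225°))
= 1(cos 45° + i sin 45°)
= sqrt(2)/2 + (sqrt(2)/2)i


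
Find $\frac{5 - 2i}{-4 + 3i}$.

Multiply numerator and denominator by conjugate (-4 - 3i):
= (5 - 2i)(-4 - 3i) / ((-4)^2 + 3^2)
= (-26 - 7i) / 25
= -26/25 - (7/25)i


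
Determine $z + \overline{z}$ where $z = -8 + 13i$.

z + conjugate(z) = (a + bi) + (a - bi) = 2a
= 2 * (-8) = -16


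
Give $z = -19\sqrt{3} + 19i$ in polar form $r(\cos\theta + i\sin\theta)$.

r = |z| = sqrt(a^2 + b^2) = sqrt((-19*sqrt(3))^2 + (19)^2) = sqrt(1083 + 361) = sqrt(1444) = 38
θ = arctan(b/a) = arctan(19/-32.909) (quadrant-adjusted) = 150°
z = 38(cos 150° + i sin 150°)


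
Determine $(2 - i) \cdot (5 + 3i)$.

(a1*a2 - b1*b2) + (a1*b2 + b1*a2)i
= (10 - (-3)) + (6 + (-5))i
= 13 + i


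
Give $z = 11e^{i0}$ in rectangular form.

a = r cos θ = 11 * 1 = 11
b = r sin θ = 11 * 0 = 0
z = 11


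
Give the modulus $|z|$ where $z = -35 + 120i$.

|z| = sqrt(a^2 + b^2) = sqrt((-35)^2 + 120^2) = sqrt(15625) = 125


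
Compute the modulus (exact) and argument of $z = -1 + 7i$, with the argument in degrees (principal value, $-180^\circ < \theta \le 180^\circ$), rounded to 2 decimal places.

|z| = sqrt((-1)^2 + 7^2) = sqrt(50)
arg(z) = arctan(b/a) = arctan(7/-1) (quadrant-adjusted) = 98.13°


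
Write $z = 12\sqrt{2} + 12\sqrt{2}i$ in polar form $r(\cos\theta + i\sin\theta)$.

r = |z| = sqrt(a^2 + b^2) = sqrt((12*sqrt(2))^2 + (12*sqrt(2))^2) = sqrt(288 + 288) = sqrt(576) = 24
θ = arctan(b/a) = arctan(16.9706/16.9706) (quadrant-adjusted) = 45°
z = 24(cos 45° + i sin 45°)


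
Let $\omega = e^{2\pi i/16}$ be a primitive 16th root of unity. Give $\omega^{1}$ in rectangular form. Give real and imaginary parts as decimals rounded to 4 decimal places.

ω^1 = e^(2πi·1/16) = e^(i·1π/8)
= cos(1π/8) + i sin(1π/8)
= 0.9239 + 0.3827i


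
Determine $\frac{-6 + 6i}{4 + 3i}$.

Multiply numerator and denominator by conjugate (4 - 3i):
= (-6 + 6i)(4 - 3i) / (4^2 + 3^2)
= (-6 + 42i) / 25
= -6/25 + (42/25)i


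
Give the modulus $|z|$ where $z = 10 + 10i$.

|z| = sqrt(a^2 + b^2) = sqrt(10^2 + 10^2) = sqrt(200) = sqrt(200)


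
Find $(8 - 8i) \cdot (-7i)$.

(a1*a2 - b1*b2) + (a1*b2 + b1*a2)i
= (0 - 56) + (-56 + 0)i
= -56 - 56i


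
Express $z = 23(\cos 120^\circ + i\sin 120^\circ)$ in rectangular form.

a = r cos θ = 23 * -1/2 = -23/2
b = r sin θ = 23 * sqrt(3)/2 = 23*sqrt(3)/2
z = -23/2 + (23*sqrt(3)/2)i


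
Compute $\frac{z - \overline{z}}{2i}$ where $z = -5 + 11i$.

z - conjugate(z) = 2bi
(z - conjugate(z))/(2i) = 2bi/(2i) = b = 11


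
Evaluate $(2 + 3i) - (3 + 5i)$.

(2 - 3) + (3 - 5)i = -1 - 2i


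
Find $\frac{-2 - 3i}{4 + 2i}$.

Multiply numerator and denominator by conjugate (4 - 2i):
= (-2 - 3i)(4 - 2i) / (4^2 + 2^2)
= (-14 - 8i) / 20
Divide through by 2: (-7 - 4i) / 10
= -7/10 - (2/5)i


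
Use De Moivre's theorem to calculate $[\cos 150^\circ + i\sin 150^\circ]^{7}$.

By De Moivre: z^n = r^n(cos(nθ) + i sin(nθ))
= 1^7(cos(7*150°) + i sin(7*150°))
= 1(cos 330° + i sin 330°)
= sqrt(3)/2 - (1/2)i


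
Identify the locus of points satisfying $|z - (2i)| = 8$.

|z - z0| = r describes a circle centered at z0 with radius r
Here z0 = 2i and r = 8
Locus: Circle centered at (0, 2) with radius 8


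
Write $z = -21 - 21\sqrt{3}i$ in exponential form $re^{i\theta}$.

r = |z| = sqrt((-21)^2 + (-21*sqrt(3))^2) = sqrt(441 + 1323) = sqrt(1764) = 42
θ = arctan(b/a) = arctan(-36.3731/-21) (quadrant-adjusted) = 240° = 4π/3
z = 42e^(i*4π/3)


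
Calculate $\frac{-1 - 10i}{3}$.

Divisor is real, so divide each part by 3:
= -1/3 - (10/3)i


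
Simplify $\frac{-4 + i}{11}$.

Divisor is real, so divide each part by 11:
= -4/11 + (1/11)i


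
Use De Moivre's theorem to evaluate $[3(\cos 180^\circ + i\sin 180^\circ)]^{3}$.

By De Moivre: z^n = r^n(cos(nθ) + i sin(nθ))
= 3^3(cos(3*180°) + i sin(3*180°))
= 27(cos 180° + i sin 180°)
= -27


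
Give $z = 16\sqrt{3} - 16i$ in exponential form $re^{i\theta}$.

r = |z| = sqrt((16*sqrt(3))^2 + (-16)^2) = sqrt(768 + 256) = sqrt(1024) = 32
θ = arctan(b/a) = arctan(-16/27.7128) (quadrant-adjusted) = -30° = -π/6
z = 32e^(-i*π/6)


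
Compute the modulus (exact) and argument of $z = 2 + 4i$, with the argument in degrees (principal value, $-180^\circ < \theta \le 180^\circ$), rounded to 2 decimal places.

|z| = sqrt(2^2 + 4^2) = sqrt(20)
arg(z) = arctan(b/a) = arctan(4/2) (quadrant-adjusted) = 63.43°


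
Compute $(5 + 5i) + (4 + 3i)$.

(5 + 4) + (5 + 3)i = 9 + 8i


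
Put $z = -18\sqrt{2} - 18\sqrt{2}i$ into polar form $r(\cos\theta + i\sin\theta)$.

r = |z| = sqrt(a^2 + b^2) = sqrt((-18*sqrt(2))^2 + (-18*sqrt(2))^2) = sqrt(648 + 648) = sqrt(1296) = 36
θ = arctan(b/a) = arctan(-25.4558/-25.4558) (quadrant-adjusted) = 225°
z = 36(cos 225° + i sin 225°)


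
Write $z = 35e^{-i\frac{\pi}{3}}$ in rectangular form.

a = r cos θ = 35 * 1/2 = 35/2
b = r sin θ = 35 * -sqrt(3)/2 = -35*sqrt(3)/2
z = 35/2 - (35*sqrt(3)/2)i


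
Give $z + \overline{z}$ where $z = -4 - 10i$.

z + conjugate(z) = (a + bi) + (a - bi) = 2a
= 2 * (-4) = -8


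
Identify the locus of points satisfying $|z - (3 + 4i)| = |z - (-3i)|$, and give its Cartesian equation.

|z - z1| = |z - z2| means z is equidistant from z1 and z2,
i.e. the perpendicular bisector of the segment from (3, 4) to (0, -3) (midpoint (3/2, 1/2)).
With z = x + yi, square both sides:
(x - 3)^2 + (y - 4)^2 = (x - 0)^2 + (y - (-3))^2
The x^2 and y^2 terms cancel: -6x + (-14)y = 9 - 25 = -16
Simplify: 3x + 7y = 8
Locus: Perpendicular bisector of the segment from (3, 4) to (0, -3): the line 3x + 7y = 8


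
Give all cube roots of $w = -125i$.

|w| = 125, arg(w) = 270°
Root modulus = 125^(1/3) = 5
Root arguments: θ_k = (270° + 360°k)/3 for k = 0, 1, ..., 2
Roots: 5i, -5*sqrt(3)/2 - (5/2)i, 5*sqrt(3)/2 - (5/2)i


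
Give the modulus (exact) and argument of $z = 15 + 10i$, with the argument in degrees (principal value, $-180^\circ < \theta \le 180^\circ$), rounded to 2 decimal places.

|z| = sqrt(15^2 + 10^2) = sqrt(325)
arg(z) = arctan(b/a) = arctan(10/15) (quadrant-adjusted) = 33.69°


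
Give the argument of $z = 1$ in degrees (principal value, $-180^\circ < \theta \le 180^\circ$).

b = 0 and a > 0, so z lies on the positive real axis: θ = 0°


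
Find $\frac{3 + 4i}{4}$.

Divisor is real, so divide each part by 4:
= 3/4 + i


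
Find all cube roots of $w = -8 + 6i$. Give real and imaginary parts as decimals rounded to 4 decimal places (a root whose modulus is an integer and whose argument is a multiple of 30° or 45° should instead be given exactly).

|w| = 10, arg(w) ≈ 143.130102°
Root modulus = 10^(1/3) ≈ 2.154435
Root arguments: θ_k = (arg(w) + 360°k)/3 for k = 0, 1, ..., 2
Compute each root as (root modulus)(cos θ_k + i sin θ_k) using full-precision intermediates, then round to 4 decimal places.
Roots: 1.4497 + 1.5937i, -2.1051 + 0.4586i, 0.6554 - 2.0523i


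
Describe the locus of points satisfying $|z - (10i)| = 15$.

|z - z0| = r describes a circle centered at z0 with radius r
Here z0 = 10i and r = 15
Locus: Circle centered at (0, 10) with radius 15


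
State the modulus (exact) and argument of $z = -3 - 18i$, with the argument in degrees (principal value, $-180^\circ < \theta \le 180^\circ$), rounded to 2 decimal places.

|z| = sqrt((-3)^2 + (-18)^2) = sqrt(333)
arg(z) = arctan(b/a) = arctan(-18/-3) (quadrant-adjusted) = -99.46°


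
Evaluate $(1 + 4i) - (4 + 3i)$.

(1 - 4) + (4 - 3)i = -3 + i


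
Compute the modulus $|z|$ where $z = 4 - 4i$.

|z| = sqrt(a^2 + b^2) = sqrt(4^2 + (-4)^2) = sqrt(32) = sqrt(32)


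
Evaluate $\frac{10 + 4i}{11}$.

Divisor is real, so divide each part by 11:
= 10/11 + (4/11)i


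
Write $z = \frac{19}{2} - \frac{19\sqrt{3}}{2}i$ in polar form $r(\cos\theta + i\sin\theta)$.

r = |z| = sqrt(a^2 + b^2) = sqrt((19/2)^2 + (-19*sqrt(3)/2)^2) = sqrt(361/4 + 1083/4) = sqrt(361) = 19
θ = arctan(b/a) = arctan(-16.4545/9.5) (quadrant-adjusted) = 300°
z = 19(cos 300° + i sin 300°)


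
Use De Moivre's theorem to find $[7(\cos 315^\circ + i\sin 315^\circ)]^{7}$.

By De Moivre: z^n = r^n(cos(nθ) + i sin(nθ))
= 7^7(cos(7*315°) + i sin(7*315°))
= 823543(cos 45° + i sin 45°)
= 823543*sqrt(2)/2 + (823543*sqrt(2)/2)i


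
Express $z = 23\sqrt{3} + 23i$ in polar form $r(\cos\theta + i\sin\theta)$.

r = |z| = sqrt(a^2 + b^2) = sqrt((23*sqrt(3))^2 + (23)^2) = sqrt(1587 + 529) = sqrt(2116) = 46
θ = arctan(b/a) = arctan(23/39.8372) (quadrant-adjusted) = 30°
z = 46(cos 30° + i sin 30°)


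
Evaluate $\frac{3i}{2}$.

Divisor is real, so divide each part by 2:
= 0 + (3/2)i


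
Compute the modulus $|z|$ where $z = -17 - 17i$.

|z| = sqrt(a^2 + b^2) = sqrt((-17)^2 + (-17)^2) = sqrt(578) = sqrt(578)


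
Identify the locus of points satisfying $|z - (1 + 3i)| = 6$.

|z - z0| = r describes a circle centered at z0 with radius r
Here z0 = 1 + 3i and r = 6
Locus: Circle centered at (1, 3) with radius 6


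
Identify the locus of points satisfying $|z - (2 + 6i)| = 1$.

|z - z0| = r describes a circle centered at z0 with radius r
Here z0 = 2 + 6i and r = 1
Locus: Circle centered at (2, 6) with radius 1


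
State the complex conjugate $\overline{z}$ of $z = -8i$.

If z = a + bi, then conjugate(z) = a - bi
conjugate(-8i) = 8i


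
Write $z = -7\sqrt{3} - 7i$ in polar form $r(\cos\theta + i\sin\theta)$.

r = |z| = sqrt(a^2 + b^2) = sqrt((-7*sqrt(3))^2 + (-7)^2) = sqrt(147 + 49) = sqrt(196) = 14
θ = arctan(b/a) = arctan(-7/-12.1244) (quadrant-adjusted) = 210°
z = 14(cos 210° + i sin 210°)


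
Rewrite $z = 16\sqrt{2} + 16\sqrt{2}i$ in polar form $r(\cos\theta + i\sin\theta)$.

r = |z| = sqrt(a^2 + b^2) = sqrt((16*sqrt(2))^2 + (16*sqrt(2))^2) = sqrt(512 + 512) = sqrt(1024) = 32
θ = arctan(b/a) = arctan(22.6274/22.6274) (quadrant-adjusted) = 45°
z = 32(cos 45° + i sin 45°)


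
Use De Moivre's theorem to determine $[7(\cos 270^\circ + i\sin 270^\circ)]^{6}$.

By De Moivre: z^n = r^n(cos(nθ) + i sin(nθ))
= 7^6(cos(6*270°) + i sin(6*270°))
= 117649(cos 180° + i sin 180°)
= -117649


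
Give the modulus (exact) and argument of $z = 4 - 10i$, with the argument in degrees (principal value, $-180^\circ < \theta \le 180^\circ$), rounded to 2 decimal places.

|z| = sqrt(4^2 + (-10)^2) = sqrt(116)
arg(z) = arctan(b/a) = arctan(-10/4) (quadrant-adjusted) = -68.20°


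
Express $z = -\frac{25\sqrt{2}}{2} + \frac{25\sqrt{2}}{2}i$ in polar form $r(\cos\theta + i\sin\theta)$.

r = |z| = sqrt(a^2 + b^2) = sqrt((-25*sqrt(2)/2)^2 + (25*sqrt(2)/2)^2) = sqrt(625/2 + 625/2) = sqrt(625) = 25
θ = arctan(b/a) = arctan(17.6777/-17.6777) (quadrant-adjusted) = 135°
z = 25(cos 135° + i sin 135°)


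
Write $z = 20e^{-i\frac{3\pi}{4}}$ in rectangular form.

a = r cos θ = 20 * -sqrt(2)/2 = -10*sqrt(2)
b = r sin θ = 20 * -sqrt(2)/2 = -10*sqrt(2)
z = -10*sqrt(2) - 10*sqrt(2)i


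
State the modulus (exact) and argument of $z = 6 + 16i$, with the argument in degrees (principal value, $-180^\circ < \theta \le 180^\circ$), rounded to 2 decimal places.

|z| = sqrt(6^2 + 16^2) = sqrt(292)
arg(z) = arctan(b/a) = arctan(16/6) (quadrant-adjusted) = 69.44°


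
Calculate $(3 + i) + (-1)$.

(3 + (-1)) + (1 + 0)i = 2 + i


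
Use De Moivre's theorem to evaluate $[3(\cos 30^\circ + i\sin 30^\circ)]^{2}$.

By De Moivre: z^n = r^n(cos(nθ) + i sin(nθ))
= 3^2(cos(2*30°) + i sin(2*30°))
= 9(cos 60° + i sin 60°)
= 9/2 + (9*sqrt(3)/2)i


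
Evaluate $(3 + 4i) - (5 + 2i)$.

(3 - 5) + (4 - 2)i = -2 + 2i


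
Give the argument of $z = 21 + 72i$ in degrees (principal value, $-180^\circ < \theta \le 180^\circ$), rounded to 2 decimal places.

θ = arctan(b/a) = arctan(72/21) (quadrant-adjusted) = 73.74°


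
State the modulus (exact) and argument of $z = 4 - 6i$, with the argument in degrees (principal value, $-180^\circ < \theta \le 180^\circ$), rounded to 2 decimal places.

|z| = sqrt(4^2 + (-6)^2) = sqrt(52)
arg(z) = arctan(b/a) = arctan(-6/4) (quadrant-adjusted) = -56.31°


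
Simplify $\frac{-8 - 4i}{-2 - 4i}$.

Multiply numerator and denominator by conjugate (-2 + 4i):
= (-8 - 4i)(-2 + 4i) / ((-2)^2 + (-4)^2)
= (32 - 24i) / 20
Divide through by 4: (8 - 6i) / 5
= 8/5 - (6/5)i


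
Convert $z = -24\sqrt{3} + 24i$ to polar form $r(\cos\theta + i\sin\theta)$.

r = |z| = sqrt(a^2 + b^2) = sqrt((-24*sqrt(3))^2 + (24)^2) = sqrt(1728 + 576) = sqrt(2304) = 48
θ = arctan(b/a) = arctan(24/-41.5692) (quadrant-adjusted) = 150°
z = 48(cos 150° + i sin 150°)


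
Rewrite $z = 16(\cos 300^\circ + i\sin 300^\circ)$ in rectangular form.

a = r cos θ = 16 * 1/2 = 8
b = r sin θ = 16 * -sqrt(3)/2 = -8*sqrt(3)
z = 8 - 8*sqrt(3)i


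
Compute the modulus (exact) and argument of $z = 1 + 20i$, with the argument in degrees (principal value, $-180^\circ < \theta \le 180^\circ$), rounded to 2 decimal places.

|z| = sqrt(1^2 + 20^2) = sqrt(401)
arg(z) = arctan(b/a) = arctan(20/1) (quadrant-adjusted) = 87.14°


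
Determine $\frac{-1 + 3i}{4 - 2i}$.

Multiply numerator and denominator by conjugate (4 + 2i):
= (-1 + 3i)(4 + 2i) / (4^2 + (-2)^2)
= (-10 + 10i) / 20
Divide through by 10: (-1 + i) / 2
= -1/2 + (1/2)i


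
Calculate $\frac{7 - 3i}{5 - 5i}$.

Multiply numerator and denominator by conjugate (5 + 5i):
= (7 - 3i)(5 + 5i) / (5^2 + (-5)^2)
= (50 + 20i) / 50
Divide through by 10: (5 + 2i) / 5
= 1 + (2/5)i


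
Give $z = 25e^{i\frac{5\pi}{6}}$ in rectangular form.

a = r cos θ = 25 * -sqrt(3)/2 = -25*sqrt(3)/2
b = r sin θ = 25 * 1/2 = 25/2
z = -25*sqrt(3)/2 + (25/2)i


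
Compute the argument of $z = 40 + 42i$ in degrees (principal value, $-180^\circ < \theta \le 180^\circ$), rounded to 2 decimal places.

θ = arctan(b/a) = arctan(42/40) (quadrant-adjusted) = 46.40°


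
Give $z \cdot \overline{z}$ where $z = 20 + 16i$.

z * conjugate(z) = |z|^2 = a^2 + b^2
= 20^2 + 16^2 = 656


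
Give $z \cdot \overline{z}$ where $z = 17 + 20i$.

z * conjugate(z) = |z|^2 = a^2 + b^2
= 17^2 + 20^2 = 689


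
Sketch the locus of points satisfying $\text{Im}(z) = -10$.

Im(z) = y where z = x + yi; the equation y = -10 is satisfied by all points with that y-coordinate
Locus: Horizontal line y = -10


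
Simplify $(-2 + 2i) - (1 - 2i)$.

(-2 - 1) + (2 - (-2))i = -3 + 4i


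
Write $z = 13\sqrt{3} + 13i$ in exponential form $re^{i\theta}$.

r = |z| = sqrt((13*sqrt(3))^2 + (13)^2) = sqrt(507 + 169) = sqrt(676) = 26
θ = arctan(b/a) = arctan(13/22.5167) (quadrant-adjusted) = 30° = π/6
z = 26e^(i*π/6)


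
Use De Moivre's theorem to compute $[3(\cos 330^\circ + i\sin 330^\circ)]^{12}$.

By De Moivre: z^n = r^n(cos(nθ) + i sin(nθ))
= 3^12(cos(12*330°) + i sin(12*330°))
= 531441(cos 0° + i sin 0°)
= 531441


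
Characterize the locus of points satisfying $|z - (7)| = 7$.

|z - z0| = r describes a circle centered at z0 with radius r
Here z0 = 7 and r = 7
Locus: Circle centered at (7, 0) with radius 7


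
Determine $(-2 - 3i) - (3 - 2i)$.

(-2 - 3) + (-3 - (-2))i = -5 - i


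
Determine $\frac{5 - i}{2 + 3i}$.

Multiply numerator and denominator by conjugate (2 - 3i):
= (5 - i)(2 - 3i) / (2^2 + 3^2)
= (7 - 17i) / 13
= 7/13 - (17/13)i


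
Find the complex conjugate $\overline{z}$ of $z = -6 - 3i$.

If z = a + bi, then conjugate(z) = a - bi
conjugate(-6 - 3i) = -6 + 3i


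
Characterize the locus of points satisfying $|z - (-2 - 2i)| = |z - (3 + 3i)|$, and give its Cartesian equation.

|z - z1| = |z - z2| means z is equidistant from z1 and z2,
i.e. the perpendicular bisector of the segment from (-2, -2) to (3, 3) (midpoint (1/2, 1/2)).
With z = x + yi, square both sides:
(x - (-2))^2 + (y - (-2))^2 = (x - 3)^2 + (y - 3)^2
The x^2 and y^2 terms cancel: 10x + 10y = 18 - 8 = 10
Simplify: x + y = 1
Locus: Perpendicular bisector of the segment from (-2, -2) to (3, 3): the line x + y = 1


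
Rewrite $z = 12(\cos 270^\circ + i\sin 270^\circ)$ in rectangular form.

a = r cos θ = 12 * 0 = 0
b = r sin θ = 12 * -1 = -12
z = -12i


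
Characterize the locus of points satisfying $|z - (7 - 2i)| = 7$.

|z - z0| = r describes a circle centered at z0 with radius r
Here z0 = 7 - 2i and r = 7
Locus: Circle centered at (7, -2) with radius 7


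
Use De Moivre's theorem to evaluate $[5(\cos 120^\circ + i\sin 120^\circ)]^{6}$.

By De Moivre: z^n = r^n(cos(nθ) + i sin(nθ))
= 5^6(cos(6*120°) + i sin(6*120°))
= 15625(cos 0° + i sin 0°)
= 15625


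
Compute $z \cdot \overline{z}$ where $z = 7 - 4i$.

z * conjugate(z) = |z|^2 = a^2 + b^2
= 7^2 + (-4)^2 = 65


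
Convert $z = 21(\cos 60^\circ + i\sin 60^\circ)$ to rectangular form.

a = r cos θ = 21 * 1/2 = 21/2
b = r sin θ = 21 * sqrt(3)/2 = 21*sqrt(3)/2
z = 21/2 + (21*sqrt(3)/2)i


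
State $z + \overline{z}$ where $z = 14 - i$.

z + conjugate(z) = (a + bi) + (a - bi) = 2a
= 2 * 14 = 28


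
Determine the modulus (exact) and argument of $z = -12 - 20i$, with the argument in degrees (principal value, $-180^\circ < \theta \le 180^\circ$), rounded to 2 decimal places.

|z| = sqrt((-12)^2 + (-20)^2) = sqrt(544)
arg(z) = arctan(b/a) = arctan(-20/-12) (quadrant-adjusted) = -120.96°


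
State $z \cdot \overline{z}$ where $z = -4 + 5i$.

z * conjugate(z) = |z|^2 = a^2 + b^2
= (-4)^2 + 5^2 = 41


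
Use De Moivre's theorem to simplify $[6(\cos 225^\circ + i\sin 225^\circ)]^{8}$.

By De Moivre: z^n = r^n(cos(nθ) + i sin(nθ))
= 6^8(cos(8*225°) + i sin(8*225°))
= 1679616(cos 0° + i sin 0°)
= 1679616


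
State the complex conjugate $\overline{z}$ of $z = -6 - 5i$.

If z = a + bi, then conjugate(z) = a - bi
conjugate(-6 - 5i) = -6 + 5i


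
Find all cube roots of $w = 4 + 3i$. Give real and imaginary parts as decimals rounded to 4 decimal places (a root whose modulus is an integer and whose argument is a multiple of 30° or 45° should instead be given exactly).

|w| = 5, arg(w) ≈ 36.869898°
Root modulus = 5^(1/3) ≈ 1.709976
Root arguments: θ_k = (arg(w) + 360°k)/3 for k = 0, 1, ..., 2
Compute each root as (root modulus)(cos θ_k + i sin θ_k) using full-precision intermediates, then round to 4 decimal places.
Roots: 1.6708 + 0.3640i, -1.1506 + 1.2650i, -0.5202 - 1.6289i


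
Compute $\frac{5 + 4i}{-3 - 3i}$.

Multiply numerator and denominator by conjugate (-3 + 3i):
= (5 + 4i)(-3 + 3i) / ((-3)^2 + (-3)^2)
= (-27 + 3i) / 18
Divide through by 3: (-9 + i) / 6
= -3/2 + (1/6)i


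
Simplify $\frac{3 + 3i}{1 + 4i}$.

Multiply numerator and denominator by conjugate (1 - 4i):
= (3 + 3i)(1 - 4i) / (1^2 + 4^2)
= (15 - 9i) / 17
= 15/17 - (9/17)i


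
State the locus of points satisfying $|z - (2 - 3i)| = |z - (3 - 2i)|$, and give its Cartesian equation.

|z - z1| = |z - z2| means z is equidistant from z1 and z2,
i.e. the perpendicular bisector of the segment from (2, -3) to (3, -2) (midpoint (5/2, -5/2)).
With z = x + yi, square both sides:
(x - 2)^2 + (y - (-3))^2 = (x - 3)^2 + (y - (-2))^2
The x^2 and y^2 terms cancel: 2x + 2y = 13 - 13 = 0
Simplify: x + y = 0
Locus: Perpendicular bisector of the segment from (2, -3) to (3, -2): the line x + y = 0


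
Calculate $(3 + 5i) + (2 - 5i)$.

(3 + 2) + (5 + (-5))i = 5


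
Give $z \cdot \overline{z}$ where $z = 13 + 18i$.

z * conjugate(z) = |z|^2 = a^2 + b^2
= 13^2 + 18^2 = 493


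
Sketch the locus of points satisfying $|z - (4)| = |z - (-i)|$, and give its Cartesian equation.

|z - z1| = |z - z2| means z is equidistant from z1 and z2,
i.e. the perpendicular bisector of the segment from (4, 0) to (0, -1) (midpoint (2, -1/2)).
With z = x + yi, square both sides:
(x - 4)^2 + (y - 0)^2 = (x - 0)^2 + (y - (-1))^2
The x^2 and y^2 terms cancel: -8x + (-2)y = 1 - 16 = -15
Simplify: 8x + 2y = 15
Locus: Perpendicular bisector of the segment from (4, 0) to (0, -1): the line 8x + 2y = 15


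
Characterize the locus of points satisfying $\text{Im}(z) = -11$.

Im(z) = y where z = x + yi; the equation y = -11 is satisfied by all points with that y-coordinate
Locus: Horizontal line y = -11


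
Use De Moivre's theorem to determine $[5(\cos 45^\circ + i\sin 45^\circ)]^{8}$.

By De Moivre: z^n = r^n(cos(nθ) + i sin(nθ))
= 5^8(cos(8*45°) + i sin(8*45°))
= 390625(cos 0° + i sin 0°)
= 390625


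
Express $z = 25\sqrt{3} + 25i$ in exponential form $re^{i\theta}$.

r = |z| = sqrt((25*sqrt(3))^2 + (25)^2) = sqrt(1875 + 625) = sqrt(2500) = 50
θ = arctan(b/a) = arctan(25/43.3013) (quadrant-adjusted) = 30° = π/6
z = 50e^(i*π/6)


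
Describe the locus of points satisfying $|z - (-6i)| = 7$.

|z - z0| = r describes a circle centered at z0 with radius r
Here z0 = -6i and r = 7
Locus: Circle centered at (0, -6) with radius 7


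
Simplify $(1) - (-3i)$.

(1 - 0) + (0 - (-3))i = 1 + 3i


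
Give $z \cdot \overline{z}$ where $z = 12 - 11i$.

z * conjugate(z) = |z|^2 = a^2 + b^2
= 12^2 + (-11)^2 = 265


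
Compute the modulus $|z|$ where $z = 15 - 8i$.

|z| = sqrt(a^2 + b^2) = sqrt(15^2 + (-8)^2) = sqrt(289) = 17


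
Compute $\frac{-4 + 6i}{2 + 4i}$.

Multiply numerator and denominator by conjugate (2 - 4i):
= (-4 + 6i)(2 - 4i) / (2^2 + 4^2)
= (16 + 28i) / 20
Divide through by 4: (4 + 7i) / 5
= 4/5 + (7/5)i


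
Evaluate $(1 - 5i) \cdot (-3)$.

(a1*a2 - b1*b2) + (a1*b2 + b1*a2)i
= (-3 - 0) + (0 + 15)i
= -3 + 15i


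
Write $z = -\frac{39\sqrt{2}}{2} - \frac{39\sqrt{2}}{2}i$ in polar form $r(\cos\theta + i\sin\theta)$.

r = |z| = sqrt(a^2 + b^2) = sqrt((-39*sqrt(2)/2)^2 + (-39*sqrt(2)/2)^2) = sqrt(1521/2 + 1521/2) = sqrt(1521) = 39
θ = arctan(b/a) = arctan(-27.5772/-27.5772) (quadrant-adjusted) = 225°
z = 39(cos 225° + i sin 225°)


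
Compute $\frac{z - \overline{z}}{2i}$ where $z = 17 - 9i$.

z - conjugate(z) = 2bi
(z - conjugate(z))/(2i) = 2bi/(2i) = b = -9


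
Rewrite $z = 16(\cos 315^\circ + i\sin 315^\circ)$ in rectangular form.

a = r cos θ = 16 * sqrt(2)/2 = 8*sqrt(2)
b = r sin θ = 16 * -sqrt(2)/2 = -8*sqrt(2)
z = 8*sqrt(2) - 8*sqrt(2)i


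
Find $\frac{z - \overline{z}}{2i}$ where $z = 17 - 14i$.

z - conjugate(z) = 2bi
(z - conjugate(z))/(2i) = 2bi/(2i) = b = -14


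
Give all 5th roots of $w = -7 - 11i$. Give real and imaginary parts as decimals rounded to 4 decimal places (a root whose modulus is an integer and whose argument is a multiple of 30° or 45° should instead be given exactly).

|w| = sqrt(170) ≈ 13.038405, arg(w) ≈ 237.528808°
Root modulus = sqrt(170)^(1/5) ≈ 1.671263
Root arguments: θ_k = (arg(w) + 360°k)/5 for k = 0, 1, ..., 4
Compute each root as (root modulus)(cos θ_k + i sin θ_k) using full-precision intermediates, then round to 4 decimal places.
Roots: 1.1290 + 1.2323i, -0.8231 + 1.4545i, -1.6377 - 0.3334i, -0.1890 - 1.6605i, 1.5209 - 0.6929i


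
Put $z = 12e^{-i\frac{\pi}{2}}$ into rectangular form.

a = r cos θ = 12 * 0 = 0
b = r sin θ = 12 * -1 = -12
z = -12i


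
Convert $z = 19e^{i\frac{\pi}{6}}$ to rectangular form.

a = r cos θ = 19 * sqrt(3)/2 = 19*sqrt(3)/2
b = r sin θ = 19 * 1/2 = 19/2
z = 19*sqrt(3)/2 + (19/2)i


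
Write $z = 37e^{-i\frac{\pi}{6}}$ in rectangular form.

a = r cos θ = 37 * sqrt(3)/2 = 37*sqrt(3)/2
b = r sin θ = 37 * -1/2 = -37/2
z = 37*sqrt(3)/2 - (37/2)i


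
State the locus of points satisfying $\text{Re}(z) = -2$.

Re(z) = x where z = x + yi; the equation x = -2 is satisfied by all points with that x-coordinate
Locus: Vertical line x = -2


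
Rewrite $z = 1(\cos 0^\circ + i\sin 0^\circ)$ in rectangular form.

a = r cos θ = 1 * 1 = 1
b = r sin θ = 1 * 0 = 0
z = 1


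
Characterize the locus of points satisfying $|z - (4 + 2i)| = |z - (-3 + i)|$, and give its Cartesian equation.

|z - z1| = |z - z2| means z is equidistant from z1 and z2,
i.e. the perpendicular bisector of the segment from (4, 2) to (-3, 1) (midpoint (1/2, 3/2)).
With z = x + yi, square both sides:
(x - 4)^2 + (y - 2)^2 = (x - (-3))^2 + (y - 1)^2
The x^2 and y^2 terms cancel: -14x + (-2)y = 10 - 20 = -10
Simplify: 7x + y = 5
Locus: Perpendicular bisector of the segment from (4, 2) to (-3, 1): the line 7x + y = 5


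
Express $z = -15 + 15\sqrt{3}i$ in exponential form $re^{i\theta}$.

r = |z| = sqrt((-15)^2 + (15*sqrt(3))^2) = sqrt(225 + 675) = sqrt(900) = 30
θ = arctan(b/a) = arctan(25.9808/-15) (quadrant-adjusted) = 120° = 2π/3
z = 30e^(i*2π/3)


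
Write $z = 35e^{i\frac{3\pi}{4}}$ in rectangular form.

a = r cos θ = 35 * -sqrt(2)/2 = -35*sqrt(2)/2
b = r sin θ = 35 * sqrt(2)/2 = 35*sqrt(2)/2
z = -35*sqrt(2)/2 + (35*sqrt(2)/2)i


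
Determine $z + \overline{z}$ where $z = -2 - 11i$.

z + conjugate(z) = (a + bi) + (a - bi) = 2a
= 2 * (-2) = -4


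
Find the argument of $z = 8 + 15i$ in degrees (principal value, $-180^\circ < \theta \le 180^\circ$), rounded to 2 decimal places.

θ = arctan(b/a) = arctan(15/8) (quadrant-adjusted) = 61.93°


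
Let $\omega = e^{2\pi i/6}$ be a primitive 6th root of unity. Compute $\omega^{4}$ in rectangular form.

ω^4 = e^(2πi·4/6) = e^(i·4π/3)
= cos(4π/3) + i sin(4π/3)
= -1/2 - (sqrt(3)/2)i


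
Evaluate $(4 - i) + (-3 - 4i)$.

(4 + (-3)) + (-1 + (-4))i = 1 - 5i


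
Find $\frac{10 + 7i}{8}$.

Divisor is real, so divide each part by 8:
= 5/4 + (7/8)i


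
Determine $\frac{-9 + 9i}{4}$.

Divisor is real, so divide each part by 4:
= -9/4 + (9/4)i


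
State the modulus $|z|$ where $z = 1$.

|z| = sqrt(a^2 + b^2) = sqrt(1^2 + 0^2) = sqrt(1) = 1


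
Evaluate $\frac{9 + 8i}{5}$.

Divisor is real, so divide each part by 5:
= 9/5 + (8/5)i


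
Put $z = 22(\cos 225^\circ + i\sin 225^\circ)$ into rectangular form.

a = r cos θ = 22 * -sqrt(2)/2 = -11*sqrt(2)
b = r sin θ = 22 * -sqrt(2)/2 = -11*sqrt(2)
z = -11*sqrt(2) - 11*sqrt(2)i


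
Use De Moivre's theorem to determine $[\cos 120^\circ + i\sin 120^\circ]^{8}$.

By De Moivre: z^n = r^n(cos(nθ) + i sin(nθ))
= 1^8(cos(8*120°) + i sin(8*120°))
= 1(cos 240° + i sin 240°)
= -1/2 - (sqrt(3)/2)i


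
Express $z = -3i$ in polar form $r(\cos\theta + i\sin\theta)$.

r = |z| = sqrt(a^2 + b^2) = sqrt((0)^2 + (-3)^2) = sqrt(0 + 9) = sqrt(9) = 3
a = 0 and b < 0, so z lies on the negative imaginary axis: θ = 270°
z = 3(cos 270° + i sin 270°)


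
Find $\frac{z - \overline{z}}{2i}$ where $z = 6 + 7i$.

z - conjugate(z) = 2bi
(z - conjugate(z))/(2i) = 2bi/(2i) = b = 7


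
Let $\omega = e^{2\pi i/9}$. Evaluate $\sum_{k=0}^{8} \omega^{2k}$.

Let ζ = ω^2 = e^(2πi·2/9). Since 9 ∤ 2, ζ ≠ 1.
Sum = Σ_{k=0}^{8} ζ^k = (ζ^9 - 1)/(ζ - 1) = (ω^{2·9} - 1)/(ζ - 1) = (1 - 1)/(ζ - 1) = 0


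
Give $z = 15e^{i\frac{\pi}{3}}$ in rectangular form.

a = r cos θ = 15 * 1/2 = 15/2
b = r sin θ = 15 * sqrt(3)/2 = 15*sqrt(3)/2
z = 15/2 + (15*sqrt(3)/2)i


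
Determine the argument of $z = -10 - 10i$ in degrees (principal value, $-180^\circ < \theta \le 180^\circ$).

θ = arctan(b/a) = arctan(-10/-10) (quadrant-adjusted) = -135°


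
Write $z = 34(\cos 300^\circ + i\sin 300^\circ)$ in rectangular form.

a = r cos θ = 34 * 1/2 = 17
b = r sin θ = 34 * -sqrt(3)/2 = -17*sqrt(3)
z = 17 - 17*sqrt(3)i


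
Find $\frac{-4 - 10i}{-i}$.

Multiply numerator and denominator by conjugate (i):
= (-4 - 10i)(i) / (0^2 + (-1)^2)
= (10 - 4i) / 1
= 10 - 4i


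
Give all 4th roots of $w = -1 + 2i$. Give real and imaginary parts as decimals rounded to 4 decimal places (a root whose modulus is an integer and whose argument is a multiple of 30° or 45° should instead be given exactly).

|w| = sqrt(5) ≈ 2.236068, arg(w) ≈ 116.565051°
Root modulus = sqrt(5)^(1/4) ≈ 1.222845
Root arguments: θ_k = (arg(w) + 360°k)/4 for k = 0, 1, ..., 3
Compute each root as (root modulus)(cos θ_k + i sin θ_k) using full-precision intermediates, then round to 4 decimal places.
Roots: 1.0681 + 0.5955i, -0.5955 + 1.0681i, -1.0681 - 0.5955i, 0.5955 - 1.0681i


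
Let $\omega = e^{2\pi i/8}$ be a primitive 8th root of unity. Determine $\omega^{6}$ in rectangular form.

ω^6 = e^(2πi·6/8) = e^(i·3π/2)
= cos(3π/2) + i sin(3π/2)
= -i


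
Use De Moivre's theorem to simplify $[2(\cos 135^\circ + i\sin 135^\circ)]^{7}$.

By De Moivre: z^n = r^n(cos(nθ) + i sin(nθ))
= 2^7(cos(7*135°) + i sin(7*135°))
= 128(cos 225° + i sin 225°)
= -64*sqrt(2) - 64*sqrt(2)i


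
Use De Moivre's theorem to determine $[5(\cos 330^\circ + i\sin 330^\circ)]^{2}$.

By De Moivre: z^n = r^n(cos(nθ) + i sin(nθ))
= 5^2(cos(2*330°) + i sin(2*330°))
= 25(cos 300° + i sin 300°)
= 25/2 - (25*sqrt(3)/2)i


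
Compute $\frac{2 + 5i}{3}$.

Divisor is real, so divide each part by 3:
= 2/3 + (5/3)i


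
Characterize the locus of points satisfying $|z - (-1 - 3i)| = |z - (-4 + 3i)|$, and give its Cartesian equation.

|z - z1| = |z - z2| means z is equidistant from z1 and z2,
i.e. the perpendicular bisector of the segment from (-1, -3) to (-4, 3) (midpoint (-5/2, 0)).
With z = x + yi, square both sides:
(x - (-1))^2 + (y - (-3))^2 = (x - (-4))^2 + (y - 3)^2
The x^2 and y^2 terms cancel: -6x + 12y = 25 - 10 = 15
Simplify: 2x - 4y = -5
Locus: Perpendicular bisector of the segment from (-1, -3) to (-4, 3): the line 2x - 4y = -5


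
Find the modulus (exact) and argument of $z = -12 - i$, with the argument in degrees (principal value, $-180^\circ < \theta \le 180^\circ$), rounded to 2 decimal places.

|z| = sqrt((-12)^2 + (-1)^2) = sqrt(145)
arg(z) = arctan(b/a) = arctan(-1/-12) (quadrant-adjusted) = -175.24°


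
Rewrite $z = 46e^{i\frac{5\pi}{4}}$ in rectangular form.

a = r cos θ = 46 * -sqrt(2)/2 = -23*sqrt(2)
b = r sin θ = 46 * -sqrt(2)/2 = -23*sqrt(2)
z = -23*sqrt(2) - 23*sqrt(2)i


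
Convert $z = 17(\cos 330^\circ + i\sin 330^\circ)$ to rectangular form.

a = r cos θ = 17 * sqrt(3)/2 = 17*sqrt(3)/2
b = r sin θ = 17 * -1/2 = -17/2
z = 17*sqrt(3)/2 - (17/2)i


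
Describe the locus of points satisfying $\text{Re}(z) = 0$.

Re(z) = x where z = x + yi; the equation x = 0 is satisfied by all points with that x-coordinate
Locus: Vertical line x = 0


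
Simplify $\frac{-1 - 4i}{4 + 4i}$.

Multiply numerator and denominator by conjugate (4 - 4i):
= (-1 - 4i)(4 - 4i) / (4^2 + 4^2)
= (-20 - 12i) / 32
Divide through by 4: (-5 - 3i) / 8
= -5/8 - (3/8)i


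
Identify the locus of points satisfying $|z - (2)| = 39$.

|z - z0| = r describes a circle centered at z0 with radius r
Here z0 = 2 and r = 39
Locus: Circle centered at (2, 0) with radius 39


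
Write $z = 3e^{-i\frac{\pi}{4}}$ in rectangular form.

a = r cos θ = 3 * sqrt(2)/2 = 3*sqrt(2)/2
b = r sin θ = 3 * -sqrt(2)/2 = -3*sqrt(2)/2
z = 3*sqrt(2)/2 - (3*sqrt(2)/2)i


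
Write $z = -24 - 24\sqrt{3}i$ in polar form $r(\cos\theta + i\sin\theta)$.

r = |z| = sqrt(a^2 + b^2) = sqrt((-24)^2 + (-24*sqrt(3))^2) = sqrt(576 + 1728) = sqrt(2304) = 48
θ = arctan(b/a) = arctan(-41.5692/-24) (quadrant-adjusted) = 240°
z = 48(cos 240° + i sin 240°)


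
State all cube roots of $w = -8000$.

|w| = 8000, arg(w) = 180°
Root modulus = 8000^(1/3) = 20
Root arguments: θ_k = (180° + 360°k)/3 for k = 0, 1, ..., 2
Roots: 10 + 10*sqrt(3)i, -20, 10 - 10*sqrt(3)i


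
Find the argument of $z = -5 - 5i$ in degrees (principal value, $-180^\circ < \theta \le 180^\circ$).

θ = arctan(b/a) = arctan(-5/-5) (quadrant-adjusted) = -135°


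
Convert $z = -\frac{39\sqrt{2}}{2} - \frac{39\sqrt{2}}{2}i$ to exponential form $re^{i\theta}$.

r = |z| = sqrt((-39*sqrt(2)/2)^2 + (-39*sqrt(2)/2)^2) = sqrt(1521/2 + 1521/2) = sqrt(1521) = 39
θ = arctan(b/a) = arctan(-27.5772/-27.5772) (quadrant-adjusted) = 225° = 5π/4
z = 39e^(i*5π/4)


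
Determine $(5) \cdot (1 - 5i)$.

(a1*a2 - b1*b2) + (a1*b2 + b1*a2)i
= (5 - 0) + (-25 + 0)i
= 5 - 25i


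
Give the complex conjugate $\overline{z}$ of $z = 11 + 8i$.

If z = a + bi, then conjugate(z) = a - bi
conjugate(11 + 8i) = 11 - 8i


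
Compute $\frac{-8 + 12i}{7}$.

Divisor is real, so divide each part by 7:
= -8/7 + (12/7)i


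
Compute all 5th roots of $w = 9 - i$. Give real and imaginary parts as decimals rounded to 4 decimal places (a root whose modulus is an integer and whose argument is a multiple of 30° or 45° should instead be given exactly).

|w| = sqrt(82) ≈ 9.055385, arg(w) ≈ 353.659808°
Root modulus = sqrt(82)^(1/5) ≈ 1.553751
Root arguments: θ_k = (arg(w) + 360°k)/5 for k = 0, 1, ..., 4
Compute each root as (root modulus)(cos θ_k + i sin θ_k) using full-precision intermediates, then round to 4 decimal places.
Roots: 0.5127 + 1.4667i, -1.2365 + 0.9409i, -1.2769 - 0.8852i, 0.4473 - 1.4880i, 1.5534 - 0.0344i


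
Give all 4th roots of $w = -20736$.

|w| = 20736, arg(w) = 180°
Root modulus = 20736^(1/4) = 12
Root arguments: θ_k = (180° + 360°k)/4 for k = 0, 1, ..., 3
Roots: 6*sqrt(2) + 6*sqrt(2)i, -6*sqrt(2) + 6*sqrt(2)i, -6*sqrt(2) - 6*sqrt(2)i, 6*sqrt(2) - 6*sqrt(2)i


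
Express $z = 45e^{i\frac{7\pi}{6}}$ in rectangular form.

a = r cos θ = 45 * -sqrt(3)/2 = -45*sqrt(3)/2
b = r sin θ = 45 * -1/2 = -45/2
z = -45*sqrt(3)/2 - (45/2)i


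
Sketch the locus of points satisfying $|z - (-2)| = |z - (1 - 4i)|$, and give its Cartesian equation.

|z - z1| = |z - z2| means z is equidistant from z1 and z2,
i.e. the perpendicular bisector of the segment from (-2, 0) to (1, -4) (midpoint (-1/2, -2)).
With z = x + yi, square both sides:
(x - (-2))^2 + (y - 0)^2 = (x - 1)^2 + (y - (-4))^2
The x^2 and y^2 terms cancel: 6x + (-8)y = 17 - 4 = 13
Simplify: 6x - 8y = 13
Locus: Perpendicular bisector of the segment from (-2, 0) to (1, -4): the line 6x - 8y = 13


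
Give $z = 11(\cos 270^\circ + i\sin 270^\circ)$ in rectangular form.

a = r cos θ = 11 * 0 = 0
b = r sin θ = 11 * -1 = -11
z = -11i


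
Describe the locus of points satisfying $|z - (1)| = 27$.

|z - z0| = r describes a circle centered at z0 with radius r
Here z0 = 1 and r = 27
Locus: Circle centered at (1, 0) with radius 27


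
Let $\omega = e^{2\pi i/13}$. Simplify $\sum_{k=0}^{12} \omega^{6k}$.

Let ζ = ω^6 = e^(2πi·6/13). Since 13 ∤ 6, ζ ≠ 1.
Sum = Σ_{k=0}^{12} ζ^k = (ζ^13 - 1)/(ζ - 1) = (ω^{6·13} - 1)/(ζ - 1) = (1 - 1)/(ζ - 1) = 0


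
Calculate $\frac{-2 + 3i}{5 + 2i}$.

Multiply numerator and denominator by conjugate (5 - 2i):
= (-2 + 3i)(5 - 2i) / (5^2 + 2^2)
= (-4 + 19i) / 29
= -4/29 + (19/29)i


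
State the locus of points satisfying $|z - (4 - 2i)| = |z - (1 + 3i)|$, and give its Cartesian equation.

|z - z1| = |z - z2| means z is equidistant from z1 and z2,
i.e. the perpendicular bisector of the segment from (4, -2) to (1, 3) (midpoint (5/2, 1/2)).
With z = x + yi, square both sides:
(x - 4)^2 + (y - (-2))^2 = (x - 1)^2 + (y - 3)^2
The x^2 and y^2 terms cancel: -6x + 10y = 10 - 20 = -10
Simplify: 3x - 5y = 5
Locus: Perpendicular bisector of the segment from (4, -2) to (1, 3): the line 3x - 5y = 5
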